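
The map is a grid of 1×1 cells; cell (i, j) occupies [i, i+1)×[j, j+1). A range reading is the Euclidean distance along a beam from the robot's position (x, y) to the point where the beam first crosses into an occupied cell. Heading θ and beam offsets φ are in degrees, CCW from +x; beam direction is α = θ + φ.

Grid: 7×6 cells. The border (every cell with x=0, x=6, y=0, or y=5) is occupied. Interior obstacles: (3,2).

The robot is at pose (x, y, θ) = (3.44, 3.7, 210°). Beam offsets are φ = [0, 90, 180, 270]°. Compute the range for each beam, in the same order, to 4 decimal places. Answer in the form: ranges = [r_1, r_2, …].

ranges = [2.8175, 0.8083, 2.6000, 1.5011]

beam 1: φ=0°, α=210°
  dir = (cos 210°, sin 210°) = (-0.8660, -0.5000); from cell (3,3)
  next x-line at t=0.5081, next y-line at t=1.4000; Δt_x=1.1547, Δt_y=2.0000
    x: enter (2,3) at t=0.5081
    y: enter (2,2) at t=1.4000
    x: enter (1,2) at t=1.6628
    x: enter (0,2) at t=2.8175 ← occupied
  → r_1 = 2.8175
beam 2: φ=90°, α=300°
  dir = (cos 300°, sin 300°) = (0.5000, -0.8660); from cell (3,3)
  next x-line at t=1.1200, next y-line at t=0.8083; Δt_x=2.0000, Δt_y=1.1547
    y: enter (3,2) at t=0.8083 ← occupied
  → r_2 = 0.8083
beam 3: φ=180°, α=30°
  dir = (cos 30°, sin 30°) = (0.8660, 0.5000); from cell (3,3)
  next x-line at t=0.6466, next y-line at t=0.6000; Δt_x=1.1547, Δt_y=2.0000
    y: enter (3,4) at t=0.6000
    x: enter (4,4) at t=0.6466
    x: enter (5,4) at t=1.8013
    y: enter (5,5) at t=2.6000 ← occupied
  → r_3 = 2.6000
beam 4: φ=270°, α=120°
  dir = (cos 120°, sin 120°) = (-0.5000, 0.8660); from cell (3,3)
  next x-line at t=0.8800, next y-line at t=0.3464; Δt_x=2.0000, Δt_y=1.1547
    y: enter (3,4) at t=0.3464
    x: enter (2,4) at t=0.8800
    y: enter (2,5) at t=1.5011 ← occupied
  → r_4 = 1.5011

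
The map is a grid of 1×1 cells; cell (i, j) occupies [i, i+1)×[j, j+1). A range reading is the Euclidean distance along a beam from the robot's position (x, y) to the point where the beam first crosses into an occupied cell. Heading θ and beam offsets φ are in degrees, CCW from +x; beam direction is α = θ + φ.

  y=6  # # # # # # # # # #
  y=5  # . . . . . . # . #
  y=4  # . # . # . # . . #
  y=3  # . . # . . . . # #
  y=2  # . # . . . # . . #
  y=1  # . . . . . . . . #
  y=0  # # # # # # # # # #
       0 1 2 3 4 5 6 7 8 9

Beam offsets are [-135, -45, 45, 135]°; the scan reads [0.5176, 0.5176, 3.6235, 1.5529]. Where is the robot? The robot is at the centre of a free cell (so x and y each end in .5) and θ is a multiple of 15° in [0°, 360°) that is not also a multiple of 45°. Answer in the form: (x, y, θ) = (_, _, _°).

(x, y, θ) = (7.5, 4.5, 240°)

Enumerate (i+0.5, j+0.5, θ) over the 32 free cells and 16 admissible headings. For each, cast all 4 beams and compare to the given ranges.
  (2.5, 3.5, 75°): beam 1 = 0.5774 ≠ 0.5176 ✗
  (2.5, 3.5, 15°): beam 1 = 0.5774 ≠ 0.5176 ✗
  (8.5, 5.5, 120°): beam 3 = 0.5176 ≠ 3.6235 ✗
  (7.5, 3.5, 300°): beam 1 = 2.5882 ≠ 0.5176 ✗
  …
  (7.5, 4.5, 240°): r_1=0.5176, r_2=0.5176, r_3=3.6235, r_4=1.5529 — all match ✓
Only this pose fits every beam.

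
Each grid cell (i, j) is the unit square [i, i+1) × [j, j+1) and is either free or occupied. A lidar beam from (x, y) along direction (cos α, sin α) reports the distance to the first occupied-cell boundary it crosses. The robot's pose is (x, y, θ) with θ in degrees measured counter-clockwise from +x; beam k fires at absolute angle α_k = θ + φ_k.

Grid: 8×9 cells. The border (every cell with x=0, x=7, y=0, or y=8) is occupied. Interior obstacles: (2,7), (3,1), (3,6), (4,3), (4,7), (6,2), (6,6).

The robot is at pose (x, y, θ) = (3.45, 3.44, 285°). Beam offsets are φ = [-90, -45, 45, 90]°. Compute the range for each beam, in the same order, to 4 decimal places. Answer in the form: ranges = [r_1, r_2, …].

beam 1: φ=-90°, α=195°
  direction (-0.9659, -0.2588); cell (3,3); t to first gridline: x 0.4659, y 1.7000 (then +1.0353 / +3.8637)
    (2,3) via x @ 0.4659
    (1,3) via x @ 1.5012
    (1,2) via y @ 1.7000
    (0,2) via x @ 2.5364  # hit
  → r_1 = 2.5364
beam 2: φ=-45°, α=240°
  direction (-0.5000, -0.8660); cell (3,3); t to first gridline: x 0.9000, y 0.5081 (then +2.0000 / +1.1547)
    (3,2) via y @ 0.5081
    (2,2) via x @ 0.9000
    (2,1) via y @ 1.6628
    (2,0) via y @ 2.8175  # hit
  → r_2 = 2.8175
beam 3: φ=45°, α=330°
  direction (0.8660, -0.5000); cell (3,3); t to first gridline: x 0.6351, y 0.8800 (then +1.1547 / +2.0000)
    (4,3) via x @ 0.6351  # hit
  → r_3 = 0.6351
beam 4: φ=90°, α=15°
  direction (0.9659, 0.2588); cell (3,3); t to first gridline: x 0.5694, y 2.1637 (then +1.0353 / +3.8637)
    (4,3) via x @ 0.5694  # hit
  → r_4 = 0.5694

ranges = [2.5364, 2.8175, 0.6351, 0.5694]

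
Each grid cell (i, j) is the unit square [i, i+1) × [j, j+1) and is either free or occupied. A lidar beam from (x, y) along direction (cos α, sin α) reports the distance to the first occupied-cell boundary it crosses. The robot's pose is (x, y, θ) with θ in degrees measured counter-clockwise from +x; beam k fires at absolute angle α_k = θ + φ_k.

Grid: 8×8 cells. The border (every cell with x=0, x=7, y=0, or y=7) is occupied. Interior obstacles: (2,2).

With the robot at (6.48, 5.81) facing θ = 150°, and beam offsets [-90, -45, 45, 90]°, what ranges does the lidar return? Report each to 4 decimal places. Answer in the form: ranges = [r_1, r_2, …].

ranges = [1.0400, 1.2320, 5.6733, 5.5541]

beam 1: φ=-90°, α=60°
  d=(0.5000,0.8660)  start (6,5)  tX=1.0400 tY=0.2194  stride 1/|dx|=2.0000 1/|dy|=1.1547
    cross y-line → (6,6), t=0.2194
    cross x-line → (7,6), t=1.0400 (wall)
  → r_1 = 1.0400
beam 2: φ=-45°, α=105°
  d=(-0.2588,0.9659)  start (6,5)  tX=1.8546 tY=0.1967  stride 1/|dx|=3.8637 1/|dy|=1.0353
    cross y-line → (6,6), t=0.1967
    cross y-line → (6,7), t=1.2320 (wall)
  → r_2 = 1.2320
beam 3: φ=45°, α=195°
  d=(-0.9659,-0.2588)  start (6,5)  tX=0.4969 tY=3.1296  stride 1/|dx|=1.0353 1/|dy|=3.8637
    cross x-line → (5,5), t=0.4969
    cross x-line → (4,5), t=1.5322
    cross x-line → (3,5), t=2.5675
    cross y-line → (3,4), t=3.1296
    cross x-line → (2,4), t=3.6028
    cross x-line → (1,4), t=4.6380
    cross x-line → (0,4), t=5.6733 (wall)
  → r_3 = 5.6733
beam 4: φ=90°, α=240°
  d=(-0.5000,-0.8660)  start (6,5)  tX=0.9600 tY=0.9353  stride 1/|dx|=2.0000 1/|dy|=1.1547
    cross y-line → (6,4), t=0.9353
    cross x-line → (5,4), t=0.9600
    cross y-line → (5,3), t=2.0900
    cross x-line → (4,3), t=2.9600
    cross y-line → (4,2), t=3.2447
    cross y-line → (4,1), t=4.3994
    cross x-line → (3,1), t=4.9600
    cross y-line → (3,0), t=5.5541 (wall)
  → r_4 = 5.5541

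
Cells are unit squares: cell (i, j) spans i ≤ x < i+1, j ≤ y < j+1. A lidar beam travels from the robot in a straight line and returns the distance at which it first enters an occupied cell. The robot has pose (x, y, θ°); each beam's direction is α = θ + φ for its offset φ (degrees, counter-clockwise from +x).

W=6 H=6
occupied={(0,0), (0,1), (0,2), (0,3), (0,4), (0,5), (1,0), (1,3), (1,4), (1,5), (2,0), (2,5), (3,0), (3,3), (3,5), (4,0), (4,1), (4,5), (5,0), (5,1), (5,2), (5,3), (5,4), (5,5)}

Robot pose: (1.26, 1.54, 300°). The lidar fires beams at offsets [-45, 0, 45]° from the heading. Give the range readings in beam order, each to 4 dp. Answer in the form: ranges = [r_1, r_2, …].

beam 1: φ=-45°, α=255°
  dir = (cos 255°, sin 255°) = (-0.2588, -0.9659); from cell (1,1)
  next x-line at t=1.0046, next y-line at t=0.5590; Δt_x=3.8637, Δt_y=1.0353
    y: enter (1,0) at t=0.5590 ← occupied
  → r_1 = 0.5590
beam 2: φ=0°, α=300°
  dir = (cos 300°, sin 300°) = (0.5000, -0.8660); from cell (1,1)
  next x-line at t=1.4800, next y-line at t=0.6235; Δt_x=2.0000, Δt_y=1.1547
    y: enter (1,0) at t=0.6235 ← occupied
  → r_2 = 0.6235
beam 3: φ=45°, α=345°
  dir = (cos 345°, sin 345°) = (0.9659, -0.2588); from cell (1,1)
  next x-line at t=0.7661, next y-line at t=2.0864; Δt_x=1.0353, Δt_y=3.8637
    x: enter (2,1) at t=0.7661
    x: enter (3,1) at t=1.8014
    y: enter (3,0) at t=2.0864 ← occupied
  → r_3 = 2.0864

ranges = [0.5590, 0.6235, 2.0864]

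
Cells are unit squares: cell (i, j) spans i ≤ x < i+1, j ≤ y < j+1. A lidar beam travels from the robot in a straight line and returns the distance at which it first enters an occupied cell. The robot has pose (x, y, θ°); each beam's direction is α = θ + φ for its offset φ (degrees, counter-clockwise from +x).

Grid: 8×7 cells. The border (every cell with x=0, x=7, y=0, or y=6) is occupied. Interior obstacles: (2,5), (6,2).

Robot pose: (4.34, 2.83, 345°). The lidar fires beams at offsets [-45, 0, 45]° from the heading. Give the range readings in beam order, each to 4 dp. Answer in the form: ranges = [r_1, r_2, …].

ranges = [2.1131, 1.7186, 3.0715]

beam 1: φ=-45°, α=300°
  cosα=0.5000 sinα=-0.8660 | (4,2) | tMaxX 1.3200 tMaxY 0.9584 | tΔX 2.0000 tΔY 1.1547
    t=0.9584 [y] (4,1)
    t=1.3200 [x] (5,1)
    t=2.1131 [y] (5,0) — stop
  → r_1 = 2.1131
beam 2: φ=0°, α=345°
  cosα=0.9659 sinα=-0.2588 | (4,2) | tMaxX 0.6833 tMaxY 3.2069 | tΔX 1.0353 tΔY 3.8637
    t=0.6833 [x] (5,2)
    t=1.7186 [x] (6,2) — stop
  → r_2 = 1.7186
beam 3: φ=45°, α=30°
  cosα=0.8660 sinα=0.5000 | (4,2) | tMaxX 0.7621 tMaxY 0.3400 | tΔX 1.1547 tΔY 2.0000
    t=0.3400 [y] (4,3)
    t=0.7621 [x] (5,3)
    t=1.9168 [x] (6,3)
    t=2.3400 [y] (6,4)
    t=3.0715 [x] (7,4) — stop
  → r_3 = 3.0715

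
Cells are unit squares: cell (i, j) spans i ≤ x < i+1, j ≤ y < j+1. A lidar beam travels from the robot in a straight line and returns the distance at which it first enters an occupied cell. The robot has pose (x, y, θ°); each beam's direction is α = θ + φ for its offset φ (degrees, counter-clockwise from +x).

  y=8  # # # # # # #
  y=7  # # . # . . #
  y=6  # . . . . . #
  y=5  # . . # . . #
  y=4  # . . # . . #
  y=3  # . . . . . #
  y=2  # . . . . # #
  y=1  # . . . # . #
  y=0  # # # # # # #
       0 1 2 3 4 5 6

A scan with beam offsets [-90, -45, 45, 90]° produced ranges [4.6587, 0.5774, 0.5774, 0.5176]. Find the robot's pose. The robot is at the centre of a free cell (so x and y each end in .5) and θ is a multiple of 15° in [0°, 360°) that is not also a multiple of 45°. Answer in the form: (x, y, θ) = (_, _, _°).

Candidates: 29 free-cell centres × 16 headings = 464 poses. Raycast each; keep the one whose scan matches to 4 dp.
  (2.5, 1.5, 210°): beam 1 = 3.0000 ≠ 4.6587 ✗
  (4.5, 7.5, 60°): beam 1 = 1.7321 ≠ 4.6587 ✗
  (3.5, 1.5, 15°): beam 1 = 0.5176 ≠ 4.6587 ✗
  …
  (5.5, 3.5, 285°): r_1=4.6587, r_2=0.5774, r_3=0.5774, r_4=0.5176 — all match ✓
Unique over the lattice → pose = (5.5, 3.5, 285°).

(x, y, θ) = (5.5, 3.5, 285°)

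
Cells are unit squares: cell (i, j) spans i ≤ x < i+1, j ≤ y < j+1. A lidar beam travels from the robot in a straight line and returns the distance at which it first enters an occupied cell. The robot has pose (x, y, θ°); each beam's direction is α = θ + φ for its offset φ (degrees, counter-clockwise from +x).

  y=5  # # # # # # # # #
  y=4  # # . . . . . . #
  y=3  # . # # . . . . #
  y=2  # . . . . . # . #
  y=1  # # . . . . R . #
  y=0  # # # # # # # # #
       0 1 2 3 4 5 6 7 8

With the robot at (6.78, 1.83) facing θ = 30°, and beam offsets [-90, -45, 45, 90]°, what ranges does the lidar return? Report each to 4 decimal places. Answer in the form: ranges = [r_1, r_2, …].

ranges = [0.9584, 1.2630, 0.1760, 0.1963]

beam 1: φ=-90°, α=300°
  dir = (cos 300°, sin 300°) = (0.5000, -0.8660); from cell (6,1)
  next x-line at t=0.4400, next y-line at t=0.9584; Δt_x=2.0000, Δt_y=1.1547
    x: enter (7,1) at t=0.4400
    y: enter (7,0) at t=0.9584 ← occupied
  → r_1 = 0.9584
beam 2: φ=-45°, α=345°
  dir = (cos 345°, sin 345°) = (0.9659, -0.2588); from cell (6,1)
  next x-line at t=0.2278, next y-line at t=3.2069; Δt_x=1.0353, Δt_y=3.8637
    x: enter (7,1) at t=0.2278
    x: enter (8,1) at t=1.2630 ← occupied
  → r_2 = 1.2630
beam 3: φ=45°, α=75°
  dir = (cos 75°, sin 75°) = (0.2588, 0.9659); from cell (6,1)
  next x-line at t=0.8500, next y-line at t=0.1760; Δt_x=3.8637, Δt_y=1.0353
    y: enter (6,2) at t=0.1760 ← occupied
  → r_3 = 0.1760
beam 4: φ=90°, α=120°
  dir = (cos 120°, sin 120°) = (-0.5000, 0.8660); from cell (6,1)
  next x-line at t=1.5600, next y-line at t=0.1963; Δt_x=2.0000, Δt_y=1.1547
    y: enter (6,2) at t=0.1963 ← occupied
  → r_4 = 0.1963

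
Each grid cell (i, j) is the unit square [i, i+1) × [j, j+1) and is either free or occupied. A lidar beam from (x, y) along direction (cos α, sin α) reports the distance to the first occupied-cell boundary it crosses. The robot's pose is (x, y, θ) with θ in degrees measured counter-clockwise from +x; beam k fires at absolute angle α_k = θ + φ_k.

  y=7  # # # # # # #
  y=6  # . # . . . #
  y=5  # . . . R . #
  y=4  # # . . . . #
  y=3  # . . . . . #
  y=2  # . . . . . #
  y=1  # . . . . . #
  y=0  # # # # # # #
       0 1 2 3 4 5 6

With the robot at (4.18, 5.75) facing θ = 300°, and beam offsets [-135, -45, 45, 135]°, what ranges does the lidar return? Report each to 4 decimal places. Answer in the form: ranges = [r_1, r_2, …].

ranges = [1.2216, 4.9176, 1.8842, 1.2941]

beam 1: φ=-135°, α=165°
  cosα=-0.9659 sinα=0.2588 | (4,5) | tMaxX 0.1863 tMaxY 0.9659 | tΔX 1.0353 tΔY 3.8637
    t=0.1863 [x] (3,5)
    t=0.9659 [y] (3,6)
    t=1.2216 [x] (2,6) — stop
  → r_1 = 1.2216
beam 2: φ=-45°, α=255°
  cosα=-0.2588 sinα=-0.9659 | (4,5) | tMaxX 0.6955 tMaxY 0.7765 | tΔX 3.8637 tΔY 1.0353
    t=0.6955 [x] (3,5)
    t=0.7765 [y] (3,4)
    t=1.8117 [y] (3,3)
    t=2.8470 [y] (3,2)
    t=3.8823 [y] (3,1)
    t=4.5592 [x] (2,1)
    t=4.9176 [y] (2,0) — stop
  → r_2 = 4.9176
beam 3: φ=45°, α=345°
  cosα=0.9659 sinα=-0.2588 | (4,5) | tMaxX 0.8489 tMaxY 2.8978 | tΔX 1.0353 tΔY 3.8637
    t=0.8489 [x] (5,5)
    t=1.8842 [x] (6,5) — stop
  → r_3 = 1.8842
beam 4: φ=135°, α=75°
  cosα=0.2588 sinα=0.9659 | (4,5) | tMaxX 3.1682 tMaxY 0.2588 | tΔX 3.8637 tΔY 1.0353
    t=0.2588 [y] (4,6)
    t=1.2941 [y] (4,7) — stop
  → r_4 = 1.2941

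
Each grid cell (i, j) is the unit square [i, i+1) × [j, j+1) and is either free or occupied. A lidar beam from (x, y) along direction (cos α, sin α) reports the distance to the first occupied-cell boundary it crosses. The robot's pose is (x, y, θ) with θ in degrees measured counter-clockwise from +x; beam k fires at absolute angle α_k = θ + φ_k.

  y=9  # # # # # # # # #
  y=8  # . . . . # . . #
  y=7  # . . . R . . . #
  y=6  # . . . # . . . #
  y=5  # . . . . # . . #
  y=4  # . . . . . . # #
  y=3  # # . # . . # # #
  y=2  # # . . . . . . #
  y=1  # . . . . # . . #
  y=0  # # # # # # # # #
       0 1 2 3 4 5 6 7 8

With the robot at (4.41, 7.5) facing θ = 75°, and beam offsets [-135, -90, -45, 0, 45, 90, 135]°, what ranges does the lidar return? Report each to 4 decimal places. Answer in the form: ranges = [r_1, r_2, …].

beam 1: φ=-135°, α=300°
  dir = (cos 300°, sin 300°) = (0.5000, -0.8660); from cell (4,7)
  next x-line at t=1.1800, next y-line at t=0.5774; Δt_x=2.0000, Δt_y=1.1547
    y: enter (4,6) at t=0.5774 ← occupied
  → r_1 = 0.5774
beam 2: φ=-90°, α=345°
  dir = (cos 345°, sin 345°) = (0.9659, -0.2588); from cell (4,7)
  next x-line at t=0.6108, next y-line at t=1.9319; Δt_x=1.0353, Δt_y=3.8637
    x: enter (5,7) at t=0.6108
    x: enter (6,7) at t=1.6461
    y: enter (6,6) at t=1.9319
    x: enter (7,6) at t=2.6814
    x: enter (8,6) at t=3.7166 ← occupied
  → r_2 = 3.7166
beam 3: φ=-45°, α=30°
  dir = (cos 30°, sin 30°) = (0.8660, 0.5000); from cell (4,7)
  next x-line at t=0.6813, next y-line at t=1.0000; Δt_x=1.1547, Δt_y=2.0000
    x: enter (5,7) at t=0.6813
    y: enter (5,8) at t=1.0000 ← occupied
  → r_3 = 1.0000
beam 4: φ=0°, α=75°
  dir = (cos 75°, sin 75°) = (0.2588, 0.9659); from cell (4,7)
  next x-line at t=2.2796, next y-line at t=0.5176; Δt_x=3.8637, Δt_y=1.0353
    y: enter (4,8) at t=0.5176
    y: enter (4,9) at t=1.5529 ← occupied
  → r_4 = 1.5529
beam 5: φ=45°, α=120°
  dir = (cos 120°, sin 120°) = (-0.5000, 0.8660); from cell (4,7)
  next x-line at t=0.8200, next y-line at t=0.5774; Δt_x=2.0000, Δt_y=1.1547
    y: enter (4,8) at t=0.5774
    x: enter (3,8) at t=0.8200
    y: enter (3,9) at t=1.7321 ← occupied
  → r_5 = 1.7321
beam 6: φ=90°, α=165°
  dir = (cos 165°, sin 165°) = (-0.9659, 0.2588); from cell (4,7)
  next x-line at t=0.4245, next y-line at t=1.9319; Δt_x=1.0353, Δt_y=3.8637
    x: enter (3,7) at t=0.4245
    x: enter (2,7) at t=1.4597
    y: enter (2,8) at t=1.9319
    x: enter (1,8) at t=2.4950
    x: enter (0,8) at t=3.5303 ← occupied
  → r_6 = 3.5303
beam 7: φ=135°, α=210°
  dir = (cos 210°, sin 210°) = (-0.8660, -0.5000); from cell (4,7)
  next x-line at t=0.4734, next y-line at t=1.0000; Δt_x=1.1547, Δt_y=2.0000
    x: enter (3,7) at t=0.4734
    y: enter (3,6) at t=1.0000
    x: enter (2,6) at t=1.6281
    x: enter (1,6) at t=2.7828
    y: enter (1,5) at t=3.0000
    x: enter (0,5) at t=3.9375 ← occupied
  → r_7 = 3.9375

ranges = [0.5774, 3.7166, 1.0000, 1.5529, 1.7321, 3.5303, 3.9375]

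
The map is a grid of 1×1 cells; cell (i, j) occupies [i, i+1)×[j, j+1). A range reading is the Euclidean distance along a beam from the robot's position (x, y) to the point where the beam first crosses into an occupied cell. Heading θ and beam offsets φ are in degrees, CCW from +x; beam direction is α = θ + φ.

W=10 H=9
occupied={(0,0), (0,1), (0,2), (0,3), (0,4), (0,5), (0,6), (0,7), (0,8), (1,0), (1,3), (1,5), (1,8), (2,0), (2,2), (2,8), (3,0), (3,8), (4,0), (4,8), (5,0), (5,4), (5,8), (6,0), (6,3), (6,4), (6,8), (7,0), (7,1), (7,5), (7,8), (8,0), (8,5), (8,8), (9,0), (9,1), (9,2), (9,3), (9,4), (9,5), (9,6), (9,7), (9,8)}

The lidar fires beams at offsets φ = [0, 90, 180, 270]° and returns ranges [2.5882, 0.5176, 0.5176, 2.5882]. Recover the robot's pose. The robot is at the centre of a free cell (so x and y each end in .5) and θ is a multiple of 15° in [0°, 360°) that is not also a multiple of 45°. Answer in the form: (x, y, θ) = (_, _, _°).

(x, y, θ) = (5.5, 3.5, 285°)

Candidates: 47 free-cell centres × 16 headings = 752 poses. Raycast each; keep the one whose scan matches to 4 dp.
  (4.5, 5.5, 165°): beam 1 = 3.6235 ≠ 2.5882 ✗
  (4.5, 7.5, 60°): beam 1 = 0.5774 ≠ 2.5882 ✗
  (6.5, 1.5, 240°): beam 1 = 0.5774 ≠ 2.5882 ✗
  …
  (5.5, 3.5, 285°): r_1=2.5882, r_2=0.5176, r_3=0.5176, r_4=2.5882 — all match ✓
No second candidate reproduces the full scan.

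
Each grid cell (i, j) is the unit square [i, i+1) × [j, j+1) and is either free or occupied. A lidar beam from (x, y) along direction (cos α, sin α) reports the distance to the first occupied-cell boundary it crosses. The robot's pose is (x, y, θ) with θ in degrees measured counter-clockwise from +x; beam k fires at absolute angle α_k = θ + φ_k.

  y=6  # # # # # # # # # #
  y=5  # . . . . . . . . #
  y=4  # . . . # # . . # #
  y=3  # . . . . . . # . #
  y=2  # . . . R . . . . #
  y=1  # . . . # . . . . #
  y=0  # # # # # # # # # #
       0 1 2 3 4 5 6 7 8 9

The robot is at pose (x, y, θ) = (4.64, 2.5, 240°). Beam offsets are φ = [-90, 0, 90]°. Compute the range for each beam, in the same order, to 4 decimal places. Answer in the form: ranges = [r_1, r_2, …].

beam 1: φ=-90°, α=150°
  dir = (cos 150°, sin 150°) = (-0.8660, 0.5000); from cell (4,2)
  next x-line at t=0.7390, next y-line at t=1.0000; Δt_x=1.1547, Δt_y=2.0000
    x: enter (3,2) at t=0.7390
    y: enter (3,3) at t=1.0000
    x: enter (2,3) at t=1.8937
    y: enter (2,4) at t=3.0000
    x: enter (1,4) at t=3.0484
    x: enter (0,4) at t=4.2031 ← occupied
  → r_1 = 4.2031
beam 2: φ=0°, α=240°
  dir = (cos 240°, sin 240°) = (-0.5000, -0.8660); from cell (4,2)
  next x-line at t=1.2800, next y-line at t=0.5774; Δt_x=2.0000, Δt_y=1.1547
    y: enter (4,1) at t=0.5774 ← occupied
  → r_2 = 0.5774
beam 3: φ=90°, α=330°
  dir = (cos 330°, sin 330°) = (0.8660, -0.5000); from cell (4,2)
  next x-line at t=0.4157, next y-line at t=1.0000; Δt_x=1.1547, Δt_y=2.0000
    x: enter (5,2) at t=0.4157
    y: enter (5,1) at t=1.0000
    x: enter (6,1) at t=1.5704
    x: enter (7,1) at t=2.7251
    y: enter (7,0) at t=3.0000 ← occupied
  → r_3 = 3.0000

ranges = [4.2031, 0.5774, 3.0000]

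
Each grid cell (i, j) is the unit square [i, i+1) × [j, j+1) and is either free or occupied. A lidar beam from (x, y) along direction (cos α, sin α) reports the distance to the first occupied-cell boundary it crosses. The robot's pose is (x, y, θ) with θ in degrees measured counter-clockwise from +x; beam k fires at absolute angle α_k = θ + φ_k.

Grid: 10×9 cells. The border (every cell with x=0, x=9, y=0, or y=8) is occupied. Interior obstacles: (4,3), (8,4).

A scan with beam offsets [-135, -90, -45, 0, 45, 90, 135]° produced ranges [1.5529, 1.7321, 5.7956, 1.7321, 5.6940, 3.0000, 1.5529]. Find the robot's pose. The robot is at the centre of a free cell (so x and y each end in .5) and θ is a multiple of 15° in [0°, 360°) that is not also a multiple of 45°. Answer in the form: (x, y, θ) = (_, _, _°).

Enumerate (i+0.5, j+0.5, θ) over the 54 free cells and 16 admissible headings. For each, cast all 7 beams and compare to the given ranges.
  (5.5, 3.5, 240°): beam 1 = 4.6587 ≠ 1.5529 ✗
  (4.5, 6.5, 165°): beam 1 = 3.0000 ≠ 1.5529 ✗
  (2.5, 4.5, 15°): beam 1 = 3.0000 ≠ 1.5529 ✗
  (1.5, 2.5, 60°): beam 2 = 3.0000 ≠ 1.7321 ✗
  …
  (2.5, 2.5, 30°): r_1=1.5529, r_2=1.7321, r_3=5.7956, r_4=1.7321, r_5=5.6940, r_6=3.0000, r_7=1.5529 — all match ✓
Only this pose fits every beam.

(x, y, θ) = (2.5, 2.5, 30°)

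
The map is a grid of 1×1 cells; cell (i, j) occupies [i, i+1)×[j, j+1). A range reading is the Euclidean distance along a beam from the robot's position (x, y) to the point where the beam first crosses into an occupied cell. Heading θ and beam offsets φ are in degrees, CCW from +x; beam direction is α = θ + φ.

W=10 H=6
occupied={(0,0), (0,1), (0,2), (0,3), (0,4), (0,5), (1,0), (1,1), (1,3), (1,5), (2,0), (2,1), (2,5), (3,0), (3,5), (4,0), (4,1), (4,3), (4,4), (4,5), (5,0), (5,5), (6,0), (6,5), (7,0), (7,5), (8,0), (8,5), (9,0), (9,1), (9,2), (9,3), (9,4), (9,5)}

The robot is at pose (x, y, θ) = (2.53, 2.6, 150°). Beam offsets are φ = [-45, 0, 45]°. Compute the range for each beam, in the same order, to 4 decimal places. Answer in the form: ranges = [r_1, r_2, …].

beam 1: φ=-45°, α=105°
  cosα=-0.2588 sinα=0.9659 | (2,2) | tMaxX 2.0478 tMaxY 0.4141 | tΔX 3.8637 tΔY 1.0353
    t=0.4141 [y] (2,3)
    t=1.4494 [y] (2,4)
    t=2.0478 [x] (1,4)
    t=2.4847 [y] (1,5) — stop
  → r_1 = 2.4847
beam 2: φ=0°, α=150°
  cosα=-0.8660 sinα=0.5000 | (2,2) | tMaxX 0.6120 tMaxY 0.8000 | tΔX 1.1547 tΔY 2.0000
    t=0.6120 [x] (1,2)
    t=0.8000 [y] (1,3) — stop
  → r_2 = 0.8000
beam 3: φ=45°, α=195°
  cosα=-0.9659 sinα=-0.2588 | (2,2) | tMaxX 0.5487 tMaxY 2.3182 | tΔX 1.0353 tΔY 3.8637
    t=0.5487 [x] (1,2)
    t=1.5840 [x] (0,2) — stop
  → r_3 = 1.5840

ranges = [2.4847, 0.8000, 1.5840]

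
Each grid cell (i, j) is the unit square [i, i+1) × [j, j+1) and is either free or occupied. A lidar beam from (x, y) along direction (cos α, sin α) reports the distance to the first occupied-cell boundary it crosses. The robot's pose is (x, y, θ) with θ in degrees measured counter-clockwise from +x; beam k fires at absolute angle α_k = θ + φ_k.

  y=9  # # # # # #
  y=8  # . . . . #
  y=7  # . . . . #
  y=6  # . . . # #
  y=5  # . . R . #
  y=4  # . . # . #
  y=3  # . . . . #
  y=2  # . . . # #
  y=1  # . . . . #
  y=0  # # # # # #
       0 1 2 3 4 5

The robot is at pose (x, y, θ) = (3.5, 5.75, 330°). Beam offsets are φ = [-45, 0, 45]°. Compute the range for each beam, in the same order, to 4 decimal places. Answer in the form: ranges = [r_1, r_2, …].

ranges = [0.7765, 1.7321, 0.9659]

beam 1: φ=-45°, α=285°
  dir = (cos 285°, sin 285°) = (0.2588, -0.9659); from cell (3,5)
  next x-line at t=1.9319, next y-line at t=0.7765; Δt_x=3.8637, Δt_y=1.0353
    y: enter (3,4) at t=0.7765 ← occupied
  → r_1 = 0.7765
beam 2: φ=0°, α=330°
  dir = (cos 330°, sin 330°) = (0.8660, -0.5000); from cell (3,5)
  next x-line at t=0.5774, next y-line at t=1.5000; Δt_x=1.1547, Δt_y=2.0000
    x: enter (4,5) at t=0.5774
    y: enter (4,4) at t=1.5000
    x: enter (5,4) at t=1.7321 ← occupied
  → r_2 = 1.7321
beam 3: φ=45°, α=15°
  dir = (cos 15°, sin 15°) = (0.9659, 0.2588); from cell (3,5)
  next x-line at t=0.5176, next y-line at t=0.9659; Δt_x=1.0353, Δt_y=3.8637
    x: enter (4,5) at t=0.5176
    y: enter (4,6) at t=0.9659 ← occupied
  → r_3 = 0.9659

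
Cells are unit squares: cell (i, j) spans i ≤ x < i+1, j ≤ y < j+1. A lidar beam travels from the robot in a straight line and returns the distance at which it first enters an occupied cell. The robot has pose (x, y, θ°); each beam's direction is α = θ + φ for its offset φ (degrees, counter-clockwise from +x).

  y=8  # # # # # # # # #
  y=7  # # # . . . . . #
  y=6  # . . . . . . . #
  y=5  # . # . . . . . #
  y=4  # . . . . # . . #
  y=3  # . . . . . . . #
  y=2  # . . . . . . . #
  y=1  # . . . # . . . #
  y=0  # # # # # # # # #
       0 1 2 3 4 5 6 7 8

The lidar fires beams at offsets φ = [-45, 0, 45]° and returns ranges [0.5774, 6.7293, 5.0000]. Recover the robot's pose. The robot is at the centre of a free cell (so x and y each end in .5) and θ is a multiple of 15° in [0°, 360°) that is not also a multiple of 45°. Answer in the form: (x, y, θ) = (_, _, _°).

Candidates: 44 free-cell centres × 16 headings = 704 poses. Raycast each; keep the one whose scan matches to 4 dp.
  (2.5, 2.5, 120°): beam 1 = 5.6940 ≠ 0.5774 ✗
  (6.5, 1.5, 60°): beam 1 = 1.5529 ≠ 0.5774 ✗
  (4.5, 4.5, 165°): beam 1 = 3.0000 ≠ 0.5774 ✗
  …
  (3.5, 1.5, 75°): r_1=0.5774, r_2=6.7293, r_3=5.0000 — all match ✓
Only this pose fits every beam.

(x, y, θ) = (3.5, 1.5, 75°)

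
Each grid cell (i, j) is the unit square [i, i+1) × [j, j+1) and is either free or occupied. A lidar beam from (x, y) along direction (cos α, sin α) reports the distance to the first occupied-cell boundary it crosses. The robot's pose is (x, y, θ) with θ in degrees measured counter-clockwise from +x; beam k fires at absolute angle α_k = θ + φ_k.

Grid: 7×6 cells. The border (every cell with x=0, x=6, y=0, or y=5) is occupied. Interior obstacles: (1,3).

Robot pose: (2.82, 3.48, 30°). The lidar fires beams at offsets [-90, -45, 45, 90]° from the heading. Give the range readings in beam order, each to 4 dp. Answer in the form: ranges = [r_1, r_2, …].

beam 1: φ=-90°, α=300°
  dir = (cos 300°, sin 300°) = (0.5000, -0.8660); from cell (2,3)
  next x-line at t=0.3600, next y-line at t=0.5543; Δt_x=2.0000, Δt_y=1.1547
    x: enter (3,3) at t=0.3600
    y: enter (3,2) at t=0.5543
    y: enter (3,1) at t=1.7090
    x: enter (4,1) at t=2.3600
    y: enter (4,0) at t=2.8637 ← occupied
  → r_1 = 2.8637
beam 2: φ=-45°, α=345°
  dir = (cos 345°, sin 345°) = (0.9659, -0.2588); from cell (2,3)
  next x-line at t=0.1863, next y-line at t=1.8546; Δt_x=1.0353, Δt_y=3.8637
    x: enter (3,3) at t=0.1863
    x: enter (4,3) at t=1.2216
    y: enter (4,2) at t=1.8546
    x: enter (5,2) at t=2.2569
    x: enter (6,2) at t=3.2922 ← occupied
  → r_2 = 3.2922
beam 3: φ=45°, α=75°
  dir = (cos 75°, sin 75°) = (0.2588, 0.9659); from cell (2,3)
  next x-line at t=0.6955, next y-line at t=0.5383; Δt_x=3.8637, Δt_y=1.0353
    y: enter (2,4) at t=0.5383
    x: enter (3,4) at t=0.6955
    y: enter (3,5) at t=1.5736 ← occupied
  → r_3 = 1.5736
beam 4: φ=90°, α=120°
  dir = (cos 120°, sin 120°) = (-0.5000, 0.8660); from cell (2,3)
  next x-line at t=1.6400, next y-line at t=0.6004; Δt_x=2.0000, Δt_y=1.1547
    y: enter (2,4) at t=0.6004
    x: enter (1,4) at t=1.6400
    y: enter (1,5) at t=1.7551 ← occupied
  → r_4 = 1.7551

ranges = [2.8637, 3.2922, 1.5736, 1.7551]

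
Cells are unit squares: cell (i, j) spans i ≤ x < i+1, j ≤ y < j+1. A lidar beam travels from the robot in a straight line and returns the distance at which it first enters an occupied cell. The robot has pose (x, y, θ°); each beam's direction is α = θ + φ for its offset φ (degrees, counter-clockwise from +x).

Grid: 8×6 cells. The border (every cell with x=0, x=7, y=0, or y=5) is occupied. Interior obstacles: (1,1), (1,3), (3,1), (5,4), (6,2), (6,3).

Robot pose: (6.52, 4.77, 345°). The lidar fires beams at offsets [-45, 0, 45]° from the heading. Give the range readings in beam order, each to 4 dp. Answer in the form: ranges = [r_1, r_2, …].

ranges = [0.8891, 0.4969, 0.4600]

beam 1: φ=-45°, α=300°
  direction (0.5000, -0.8660); cell (6,4); t to first gridline: x 0.9600, y 0.8891 (then +2.0000 / +1.1547)
    (6,3) via y @ 0.8891  # hit
  → r_1 = 0.8891
beam 2: φ=0°, α=345°
  direction (0.9659, -0.2588); cell (6,4); t to first gridline: x 0.4969, y 2.9751 (then +1.0353 / +3.8637)
    (7,4) via x @ 0.4969  # hit
  → r_2 = 0.4969
beam 3: φ=45°, α=30°
  direction (0.8660, 0.5000); cell (6,4); t to first gridline: x 0.5543, y 0.4600 (then +1.1547 / +2.0000)
    (6,5) via y @ 0.4600  # hit
  → r_3 = 0.4600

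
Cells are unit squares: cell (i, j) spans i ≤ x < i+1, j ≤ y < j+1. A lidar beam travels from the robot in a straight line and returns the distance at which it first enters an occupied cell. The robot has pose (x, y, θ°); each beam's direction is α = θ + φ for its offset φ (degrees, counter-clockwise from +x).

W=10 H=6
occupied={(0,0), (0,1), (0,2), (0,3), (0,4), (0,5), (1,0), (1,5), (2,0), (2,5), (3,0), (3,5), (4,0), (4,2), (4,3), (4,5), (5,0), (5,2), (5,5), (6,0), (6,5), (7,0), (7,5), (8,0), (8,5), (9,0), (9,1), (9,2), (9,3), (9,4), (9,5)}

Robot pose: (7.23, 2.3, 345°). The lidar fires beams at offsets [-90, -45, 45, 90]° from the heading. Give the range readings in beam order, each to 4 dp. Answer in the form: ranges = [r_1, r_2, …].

beam 1: φ=-90°, α=255°
  direction (-0.2588, -0.9659); cell (7,2); t to first gridline: x 0.8887, y 0.3106 (then +3.8637 / +1.0353)
    (7,1) via y @ 0.3106
    (6,1) via x @ 0.8887
    (6,0) via y @ 1.3459  # hit
  → r_1 = 1.3459
beam 2: φ=-45°, α=300°
  direction (0.5000, -0.8660); cell (7,2); t to first gridline: x 1.5400, y 0.3464 (then +2.0000 / +1.1547)
    (7,1) via y @ 0.3464
    (7,0) via y @ 1.5011  # hit
  → r_2 = 1.5011
beam 3: φ=45°, α=30°
  direction (0.8660, 0.5000); cell (7,2); t to first gridline: x 0.8891, y 1.4000 (then +1.1547 / +2.0000)
    (8,2) via x @ 0.8891
    (8,3) via y @ 1.4000
    (9,3) via x @ 2.0438  # hit
  → r_3 = 2.0438
beam 4: φ=90°, α=75°
  direction (0.2588, 0.9659); cell (7,2); t to first gridline: x 2.9751, y 0.7247 (then +3.8637 / +1.0353)
    (7,3) via y @ 0.7247
    (7,4) via y @ 1.7600
    (7,5) via y @ 2.7952  # hit
  → r_4 = 2.7952

ranges = [1.3459, 1.5011, 2.0438, 2.7952]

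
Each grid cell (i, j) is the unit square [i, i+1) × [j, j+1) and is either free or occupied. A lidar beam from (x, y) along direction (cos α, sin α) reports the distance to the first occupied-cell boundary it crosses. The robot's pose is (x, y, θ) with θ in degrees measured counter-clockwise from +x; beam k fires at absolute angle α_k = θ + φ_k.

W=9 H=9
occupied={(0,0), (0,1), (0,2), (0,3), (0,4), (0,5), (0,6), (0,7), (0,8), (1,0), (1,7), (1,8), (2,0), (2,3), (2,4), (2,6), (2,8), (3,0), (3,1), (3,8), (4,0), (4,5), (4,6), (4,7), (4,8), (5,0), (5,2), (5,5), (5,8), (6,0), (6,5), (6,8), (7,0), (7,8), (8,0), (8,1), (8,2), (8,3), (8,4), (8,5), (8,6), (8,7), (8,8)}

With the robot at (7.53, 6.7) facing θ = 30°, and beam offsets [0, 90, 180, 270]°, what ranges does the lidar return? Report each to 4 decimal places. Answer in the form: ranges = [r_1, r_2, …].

beam 1: φ=0°, α=30°
  direction (0.8660, 0.5000); cell (7,6); t to first gridline: x 0.5427, y 0.6000 (then +1.1547 / +2.0000)
    (8,6) via x @ 0.5427  # hit
  → r_1 = 0.5427
beam 2: φ=90°, α=120°
  direction (-0.5000, 0.8660); cell (7,6); t to first gridline: x 1.0600, y 0.3464 (then +2.0000 / +1.1547)
    (7,7) via y @ 0.3464
    (6,7) via x @ 1.0600
    (6,8) via y @ 1.5011  # hit
  → r_2 = 1.5011
beam 3: φ=180°, α=210°
  direction (-0.8660, -0.5000); cell (7,6); t to first gridline: x 0.6120, y 1.4000 (then +1.1547 / +2.0000)
    (6,6) via x @ 0.6120
    (6,5) via y @ 1.4000  # hit
  → r_3 = 1.4000
beam 4: φ=270°, α=300°
  direction (0.5000, -0.8660); cell (7,6); t to first gridline: x 0.9400, y 0.8083 (then +2.0000 / +1.1547)
    (7,5) via y @ 0.8083
    (8,5) via x @ 0.9400  # hit
  → r_4 = 0.9400

ranges = [0.5427, 1.5011, 1.4000, 0.9400]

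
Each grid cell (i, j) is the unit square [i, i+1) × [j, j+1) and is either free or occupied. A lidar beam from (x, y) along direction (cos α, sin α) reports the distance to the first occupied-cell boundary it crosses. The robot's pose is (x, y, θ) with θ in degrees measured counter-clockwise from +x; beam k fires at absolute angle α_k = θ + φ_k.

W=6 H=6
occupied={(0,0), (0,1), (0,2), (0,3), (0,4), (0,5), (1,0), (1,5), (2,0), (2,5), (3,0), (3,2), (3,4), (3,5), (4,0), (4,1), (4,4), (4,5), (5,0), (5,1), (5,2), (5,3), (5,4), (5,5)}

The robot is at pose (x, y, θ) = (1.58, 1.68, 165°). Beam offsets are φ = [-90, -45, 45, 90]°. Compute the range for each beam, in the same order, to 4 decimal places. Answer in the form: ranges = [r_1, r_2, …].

ranges = [3.4371, 1.1600, 0.6697, 0.7040]

beam 1: φ=-90°, α=75°
  d=(0.2588,0.9659)  start (1,1)  tX=1.6228 tY=0.3313  stride 1/|dx|=3.8637 1/|dy|=1.0353
    cross y-line → (1,2), t=0.3313
    cross y-line → (1,3), t=1.3666
    cross x-line → (2,3), t=1.6228
    cross y-line → (2,4), t=2.4018
    cross y-line → (2,5), t=3.4371 (wall)
  → r_1 = 3.4371
beam 2: φ=-45°, α=120°
  d=(-0.5000,0.8660)  start (1,1)  tX=1.1600 tY=0.3695  stride 1/|dx|=2.0000 1/|dy|=1.1547
    cross y-line → (1,2), t=0.3695
    cross x-line → (0,2), t=1.1600 (wall)
  → r_2 = 1.1600
beam 3: φ=45°, α=210°
  d=(-0.8660,-0.5000)  start (1,1)  tX=0.6697 tY=1.3600  stride 1/|dx|=1.1547 1/|dy|=2.0000
    cross x-line → (0,1), t=0.6697 (wall)
  → r_3 = 0.6697
beam 4: φ=90°, α=255°
  d=(-0.2588,-0.9659)  start (1,1)  tX=2.2409 tY=0.7040  stride 1/|dx|=3.8637 1/|dy|=1.0353
    cross y-line → (1,0), t=0.7040 (wall)
  → r_4 = 0.7040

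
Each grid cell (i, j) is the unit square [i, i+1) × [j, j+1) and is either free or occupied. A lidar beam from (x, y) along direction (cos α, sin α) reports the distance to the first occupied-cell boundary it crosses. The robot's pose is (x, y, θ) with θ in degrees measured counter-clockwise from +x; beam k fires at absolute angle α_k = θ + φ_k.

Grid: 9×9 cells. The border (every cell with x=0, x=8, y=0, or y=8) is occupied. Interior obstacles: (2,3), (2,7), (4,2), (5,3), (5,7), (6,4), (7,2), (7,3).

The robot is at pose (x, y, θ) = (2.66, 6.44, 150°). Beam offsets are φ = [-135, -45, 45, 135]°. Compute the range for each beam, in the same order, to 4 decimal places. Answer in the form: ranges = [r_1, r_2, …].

beam 1: φ=-135°, α=15°
  d=(0.9659,0.2588)  start (2,6)  tX=0.3520 tY=2.1637  stride 1/|dx|=1.0353 1/|dy|=3.8637
    cross x-line → (3,6), t=0.3520
    cross x-line → (4,6), t=1.3873
    cross y-line → (4,7), t=2.1637
    cross x-line → (5,7), t=2.4225 (wall)
  → r_1 = 2.4225
beam 2: φ=-45°, α=105°
  d=(-0.2588,0.9659)  start (2,6)  tX=2.5500 tY=0.5798  stride 1/|dx|=3.8637 1/|dy|=1.0353
    cross y-line → (2,7), t=0.5798 (wall)
  → r_2 = 0.5798
beam 3: φ=45°, α=195°
  d=(-0.9659,-0.2588)  start (2,6)  tX=0.6833 tY=1.7000  stride 1/|dx|=1.0353 1/|dy|=3.8637
    cross x-line → (1,6), t=0.6833
    cross y-line → (1,5), t=1.7000
    cross x-line → (0,5), t=1.7186 (wall)
  → r_3 = 1.7186
beam 4: φ=135°, α=285°
  d=(0.2588,-0.9659)  start (2,6)  tX=1.3137 tY=0.4555  stride 1/|dx|=3.8637 1/|dy|=1.0353
    cross y-line → (2,5), t=0.4555
    cross x-line → (3,5), t=1.3137
    cross y-line → (3,4), t=1.4908
    cross y-line → (3,3), t=2.5261
    cross y-line → (3,2), t=3.5614
    cross y-line → (3,1), t=4.5966
    cross x-line → (4,1), t=5.1774
    cross y-line → (4,0), t=5.6319 (wall)
  → r_4 = 5.6319

ranges = [2.4225, 0.5798, 1.7186, 5.6319]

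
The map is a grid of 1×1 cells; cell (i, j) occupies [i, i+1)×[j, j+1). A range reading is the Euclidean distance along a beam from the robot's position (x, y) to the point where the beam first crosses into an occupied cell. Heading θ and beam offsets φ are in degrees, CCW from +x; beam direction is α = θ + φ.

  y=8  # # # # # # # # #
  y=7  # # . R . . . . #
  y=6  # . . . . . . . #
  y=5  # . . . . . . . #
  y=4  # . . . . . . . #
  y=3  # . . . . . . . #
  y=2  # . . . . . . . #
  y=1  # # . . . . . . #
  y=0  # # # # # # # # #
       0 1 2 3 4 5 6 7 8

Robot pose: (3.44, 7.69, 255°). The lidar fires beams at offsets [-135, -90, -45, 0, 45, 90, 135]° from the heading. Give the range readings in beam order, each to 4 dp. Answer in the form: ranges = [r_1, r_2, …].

beam 1: φ=-135°, α=120°
  direction (-0.5000, 0.8660); cell (3,7); t to first gridline: x 0.8800, y 0.3580 (then +2.0000 / +1.1547)
    (3,8) via y @ 0.3580  # hit
  → r_1 = 0.3580
beam 2: φ=-90°, α=165°
  direction (-0.9659, 0.2588); cell (3,7); t to first gridline: x 0.4555, y 1.1977 (then +1.0353 / +3.8637)
    (2,7) via x @ 0.4555
    (2,8) via y @ 1.1977  # hit
  → r_2 = 1.1977
beam 3: φ=-45°, α=210°
  direction (-0.8660, -0.5000); cell (3,7); t to first gridline: x 0.5081, y 1.3800 (then +1.1547 / +2.0000)
    (2,7) via x @ 0.5081
    (2,6) via y @ 1.3800
    (1,6) via x @ 1.6628
    (0,6) via x @ 2.8175  # hit
  → r_3 = 2.8175
beam 4: φ=0°, α=255°
  direction (-0.2588, -0.9659); cell (3,7); t to first gridline: x 1.7000, y 0.7143 (then +3.8637 / +1.0353)
    (3,6) via y @ 0.7143
    (2,6) via x @ 1.7000
    (2,5) via y @ 1.7496
    (2,4) via y @ 2.7849
    (2,3) via y @ 3.8202
    (2,2) via y @ 4.8554
    (1,2) via x @ 5.5637
    (1,1) via y @ 5.8907  # hit
  → r_4 = 5.8907
beam 5: φ=45°, α=300°
  direction (0.5000, -0.8660); cell (3,7); t to first gridline: x 1.1200, y 0.7967 (then +2.0000 / +1.1547)
    (3,6) via y @ 0.7967
    (4,6) via x @ 1.1200
    (4,5) via y @ 1.9514
    (4,4) via y @ 3.1061
    (5,4) via x @ 3.1200
    (5,3) via y @ 4.2608
    (6,3) via x @ 5.1200
    (6,2) via y @ 5.4155
    (6,1) via y @ 6.5702
    (7,1) via x @ 7.1200
    (7,0) via y @ 7.7249  # hit
  → r_5 = 7.7249
beam 6: φ=90°, α=345°
  direction (0.9659, -0.2588); cell (3,7); t to first gridline: x 0.5798, y 2.6660 (then +1.0353 / +3.8637)
    (4,7) via x @ 0.5798
    (5,7) via x @ 1.6150
    (6,7) via x @ 2.6503
    (6,6) via y @ 2.6660
    (7,6) via x @ 3.6856
    (8,6) via x @ 4.7209  # hit
  → r_6 = 4.7209
beam 7: φ=135°, α=30°
  direction (0.8660, 0.5000); cell (3,7); t to first gridline: x 0.6466, y 0.6200 (then +1.1547 / +2.0000)
    (3,8) via y @ 0.6200  # hit
  → r_7 = 0.6200

ranges = [0.3580, 1.1977, 2.8175, 5.8907, 7.7249, 4.7209, 0.6200]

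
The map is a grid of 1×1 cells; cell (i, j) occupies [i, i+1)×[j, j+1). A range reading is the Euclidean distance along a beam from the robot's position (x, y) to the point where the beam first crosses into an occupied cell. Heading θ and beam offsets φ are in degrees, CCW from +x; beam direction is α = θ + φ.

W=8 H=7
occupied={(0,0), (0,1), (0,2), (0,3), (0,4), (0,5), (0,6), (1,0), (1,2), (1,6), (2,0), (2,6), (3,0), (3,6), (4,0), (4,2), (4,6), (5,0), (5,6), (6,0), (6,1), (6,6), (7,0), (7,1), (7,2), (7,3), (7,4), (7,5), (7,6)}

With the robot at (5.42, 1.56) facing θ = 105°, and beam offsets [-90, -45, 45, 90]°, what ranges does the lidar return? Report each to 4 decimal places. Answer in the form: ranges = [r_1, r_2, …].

beam 1: φ=-90°, α=15°
  d=(0.9659,0.2588)  start (5,1)  tX=0.6005 tY=1.7000  stride 1/|dx|=1.0353 1/|dy|=3.8637
    cross x-line → (6,1), t=0.6005 (wall)
  → r_1 = 0.6005
beam 2: φ=-45°, α=60°
  d=(0.5000,0.8660)  start (5,1)  tX=1.1600 tY=0.5081  stride 1/|dx|=2.0000 1/|dy|=1.1547
    cross y-line → (5,2), t=0.5081
    cross x-line → (6,2), t=1.1600
    cross y-line → (6,3), t=1.6628
    cross y-line → (6,4), t=2.8175
    cross x-line → (7,4), t=3.1600 (wall)
  → r_2 = 3.1600
beam 3: φ=45°, α=150°
  d=(-0.8660,0.5000)  start (5,1)  tX=0.4850 tY=0.8800  stride 1/|dx|=1.1547 1/|dy|=2.0000
    cross x-line → (4,1), t=0.4850
    cross y-line → (4,2), t=0.8800 (wall)
  → r_3 = 0.8800
beam 4: φ=90°, α=195°
  d=(-0.9659,-0.2588)  start (5,1)  tX=0.4348 tY=2.1637  stride 1/|dx|=1.0353 1/|dy|=3.8637
    cross x-line → (4,1), t=0.4348
    cross x-line → (3,1), t=1.4701
    cross y-line → (3,0), t=2.1637 (wall)
  → r_4 = 2.1637

ranges = [0.6005, 3.1600, 0.8800, 2.1637]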